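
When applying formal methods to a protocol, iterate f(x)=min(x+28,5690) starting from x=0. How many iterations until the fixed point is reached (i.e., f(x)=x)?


Step 1: x=0, cap=5690, increment=28
Step 2: x grows by 28 each step until capped at 5690; fixed point is x=5690
Step 3: iterations = ceil(5690/28) = 204

204


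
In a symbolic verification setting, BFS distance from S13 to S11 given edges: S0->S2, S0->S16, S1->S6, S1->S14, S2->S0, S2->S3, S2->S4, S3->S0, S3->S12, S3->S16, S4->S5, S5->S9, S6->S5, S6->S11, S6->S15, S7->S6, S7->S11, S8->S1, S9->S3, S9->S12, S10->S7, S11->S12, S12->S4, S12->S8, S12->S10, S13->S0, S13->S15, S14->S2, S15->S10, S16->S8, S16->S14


BFS layer-by-layer from S13:
  dist 0: {S13}
  dist 1: {S0, S15}
  dist 2: {S2, S10, S16}
  dist 3: {S3, S4, S7, S8, S14}
  dist 4: {S1, S5, S6, S11, S12}
  -> S11 reached at distance 4
Shortest path length = 4

4


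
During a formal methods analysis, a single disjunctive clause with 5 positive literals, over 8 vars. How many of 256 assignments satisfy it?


Step 1: Total=2^8=256
Step 2: Unsat when all 5 false: 2^3=8
Step 3: Sat=256-8=248

248


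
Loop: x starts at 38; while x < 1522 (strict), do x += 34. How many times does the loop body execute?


Step 1: x goes from 38 toward 1522 by 34; the body runs while x<1522, so iterations = ceil((bound-start)/step)
Step 2: Distance=1484
Step 3: ceil(1484/34)=44

44


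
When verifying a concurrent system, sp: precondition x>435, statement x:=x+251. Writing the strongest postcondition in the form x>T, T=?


Formula: sp(P, x:=E) = exists old_x. (x = E[old_x/x]) AND P[old_x/x] (old_x is the value of x before the assignment; eliminate old_x by solving x = E[old_x/x] for old_x)
Step 1: Precondition P: x>435, i.e. old_x > 435
Step 2: Assignment gives x = old_x + 251, so old_x = x - 251
Step 3: Substitute into P: x - 251 > 435
Step 4: Simplify: x > 435+251 = 686

686


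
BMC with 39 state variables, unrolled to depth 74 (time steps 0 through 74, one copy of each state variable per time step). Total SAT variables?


BMC unrolls to depth k, creating one copy of each state var for steps 0..k.
Step count = 74 + 1 = 75 (steps 0 through 74)
Vars per step = 39
Total = 39 * 75 = 2925

2925


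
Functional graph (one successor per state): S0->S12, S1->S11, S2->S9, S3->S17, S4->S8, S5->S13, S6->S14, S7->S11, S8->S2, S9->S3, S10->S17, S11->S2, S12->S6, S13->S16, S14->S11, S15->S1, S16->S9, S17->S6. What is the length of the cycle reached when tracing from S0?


Trace from S0 until a state repeats:
  S0 -> S12 -> S6 -> S14 -> S11 -> S2 -> S9 -> S3 -> S17 -> S6
S6 first seen at step 2, revisited at step 9.
Cycle length = 9 - 2 = 7

7


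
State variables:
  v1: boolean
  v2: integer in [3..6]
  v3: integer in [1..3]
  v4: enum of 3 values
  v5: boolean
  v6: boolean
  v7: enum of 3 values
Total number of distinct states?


State space = product of domain sizes of all variables.
Domain sizes:
  v1 (boolean): 2
  v2 (integer in [3..6]): 4
  v3 (integer in [1..3]): 3
  v4 (enum of 3 values): 3
  v5 (boolean): 2
  v6 (boolean): 2
  v7 (enum of 3 values): 3
Product = 2 * 4 * 3 * 3 * 2 * 2 * 3 = 864

864


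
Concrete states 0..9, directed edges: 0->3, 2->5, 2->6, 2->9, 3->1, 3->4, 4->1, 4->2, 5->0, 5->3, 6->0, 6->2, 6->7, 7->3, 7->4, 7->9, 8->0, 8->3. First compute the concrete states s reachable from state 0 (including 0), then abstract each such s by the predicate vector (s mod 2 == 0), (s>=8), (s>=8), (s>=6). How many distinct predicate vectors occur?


BFS from 0:
Concrete reachable: {0, 1, 2, 3, 4, 5, 6, 7, 9}
Abstract via predicates (s mod 2 == 0), (s>=8), (s>=8), (s>=6):
  (0,0,0,0) <- {1, 3, 5}
  (0,0,0,1) <- {7}
  (0,1,1,1) <- {9}
  (1,0,0,0) <- {0, 2, 4}
  (1,0,0,1) <- {6}
Distinct abstract states = 5

5


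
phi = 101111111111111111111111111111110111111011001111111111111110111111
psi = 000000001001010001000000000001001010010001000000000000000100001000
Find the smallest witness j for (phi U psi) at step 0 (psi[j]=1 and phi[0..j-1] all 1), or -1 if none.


(phi U psi) at 0: need smallest j with psi[j]=1 and phi[i]=1 for all i in [0,j).
Scan from step 0:
  step 0: phi=1, psi=0 -> continue
  step 1: phi=0 -> phi-prefix broken from here
  step 8: psi=1 but phi already failed -> not a witness
  step 11: psi=1 but phi already failed -> not a witness
  step 13: psi=1 but phi already failed -> not a witness
  step 17: psi=1 but phi already failed -> not a witness
  step 29: psi=1 but phi already failed -> not a witness
  step 32: psi=1 but phi already failed -> not a witness
  step 34: psi=1 but phi already failed -> not a witness
  step 37: psi=1 but phi already failed -> not a witness
  step 41: psi=1 but phi already failed -> not a witness
  step 57: psi=1 but phi already failed -> not a witness
  step 62: psi=1 but phi already failed -> not a witness
  end of trace: no witness -> -1
Witness step = -1

-1


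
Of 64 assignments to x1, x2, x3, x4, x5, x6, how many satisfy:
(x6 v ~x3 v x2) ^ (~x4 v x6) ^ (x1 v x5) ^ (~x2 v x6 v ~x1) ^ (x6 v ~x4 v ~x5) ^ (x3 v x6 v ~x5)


CNF with 6 clauses over 6 vars (64 assignments).
An assignment satisfies CNF iff every clause has >=1 true literal.
Check each row (bits = x1,x2,x3,x4,x5,x6; clause T/F shown):
  row 0 [000000]: clauses=TTFTTT -> 0
  row 1 [000001]: clauses=TTFTTT -> 0
  row 2 [000010]: clauses=TTTTTF -> 0
  row 3 [000011]: clauses=TTTTTT -> 1
  row 4 [000100]: clauses=TFFTTT -> 0
  (every remaining row is evaluated the same way; all 64 results are listed next)
Full result column, 8 rows per line (x1,x2,x3 fixed per line; x4,x5,x6 runs 000..111 left to right):
  rows 0-7 [x1,x2,x3=000]: 00010001  (ones: 2)
  rows 8-15 [x1,x2,x3=001]: 00010001  (ones: 2)
  rows 16-23 [x1,x2,x3=010]: 00010001  (ones: 2)
  rows 24-31 [x1,x2,x3=011]: 00110001  (ones: 3)
  rows 32-39 [x1,x2,x3=100]: 11010101  (ones: 5)
  rows 40-47 [x1,x2,x3=101]: 01010101  (ones: 4)
  rows 48-55 [x1,x2,x3=110]: 01010101  (ones: 4)
  rows 56-63 [x1,x2,x3=111]: 01010101  (ones: 4)
Satisfying assignments = 2+2+2+3+5+4+4+4 = 26

26


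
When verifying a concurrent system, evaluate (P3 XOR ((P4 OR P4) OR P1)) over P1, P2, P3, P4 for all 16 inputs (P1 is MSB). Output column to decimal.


Formula: (P3 XOR ((P4 OR P4) OR P1)) over P1, P2, P3, P4 (16 rows)
Evaluate each row (bits = P1,P2,P3,P4, MSB first):
  row 0 [0000]: (0 XOR ((0 OR 0) OR 0)) -> 0
  row 1 [0001]: (0 XOR ((1 OR 1) OR 0)) -> 1
  row 2 [0010]: (1 XOR ((0 OR 0) OR 0)) -> 1
  row 3 [0011]: (1 XOR ((1 OR 1) OR 0)) -> 0
  row 4 [0100]: (0 XOR ((0 OR 0) OR 0)) -> 0
  row 5 [0101]: (0 XOR ((1 OR 1) OR 0)) -> 1
  row 6 [0110]: (1 XOR ((0 OR 0) OR 0)) -> 1
  row 7 [0111]: (1 XOR ((1 OR 1) OR 0)) -> 0
  row 8 [1000]: (0 XOR ((0 OR 0) OR 1)) -> 1
  row 9 [1001]: (0 XOR ((1 OR 1) OR 1)) -> 1
  row 10 [1010]: (1 XOR ((0 OR 0) OR 1)) -> 0
  row 11 [1011]: (1 XOR ((1 OR 1) OR 1)) -> 0
  row 12 [1100]: (0 XOR ((0 OR 0) OR 1)) -> 1
  row 13 [1101]: (0 XOR ((1 OR 1) OR 1)) -> 1
  row 14 [1110]: (1 XOR ((0 OR 0) OR 1)) -> 0
  row 15 [1111]: (1 XOR ((1 OR 1) OR 1)) -> 0
Full result column, 4 rows per line (P1,P2 fixed per line; P3,P4 runs 00..11 left to right):
  rows 0-3 [P1,P2=00]: 0110  = hex 6
  rows 4-7 [P1,P2=01]: 0110  = hex 6
  rows 8-11 [P1,P2=10]: 1100  = hex C
  rows 12-15 [P1,P2=11]: 1100  = hex C
Output column (row 0 .. row 15) = 0110011011001100
Output column grouped in 4s = 0110 0110 1100 1100 = 0x66CC
Convert to decimal digit by digit (value = value*16 + digit):
  6 -> 6
  6*16 + 6 = 102
  102*16 + 12 (C) = 1644
  1644*16 + 12 (C) = 26316
Decimal = 26316

26316


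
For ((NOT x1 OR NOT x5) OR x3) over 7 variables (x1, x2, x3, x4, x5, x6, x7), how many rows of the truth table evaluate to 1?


Formula: ((NOT x1 OR NOT x5) OR x3) over 7 vars (128 rows)
Evaluate each row (x1, x2, x3, x4, x5, x6, x7 as bits, MSB first):
  row 0 [0000000]: ((NOT 0 OR NOT 0) OR 0) -> 1
  row 1 [0000001]: ((NOT 0 OR NOT 0) OR 0) -> 1
  row 2 [0000010]: ((NOT 0 OR NOT 0) OR 0) -> 1
  row 3 [0000011]: ((NOT 0 OR NOT 0) OR 0) -> 1
  row 4 [0000100]: ((NOT 0 OR NOT 1) OR 0) -> 1
  (every remaining row is evaluated the same way; all 128 results are listed next)
Full result column, 8 rows per line (x1,x2,x3,x4 fixed per line; x5,x6,x7 runs 000..111 left to right):
  rows 0-7 [x1,x2,x3,x4=0000]: 11111111  (ones: 8)
  rows 8-15 [x1,x2,x3,x4=0001]: 11111111  (ones: 8)
  rows 16-23 [x1,x2,x3,x4=0010]: 11111111  (ones: 8)
  rows 24-31 [x1,x2,x3,x4=0011]: 11111111  (ones: 8)
  rows 32-39 [x1,x2,x3,x4=0100]: 11111111  (ones: 8)
  rows 40-47 [x1,x2,x3,x4=0101]: 11111111  (ones: 8)
  rows 48-55 [x1,x2,x3,x4=0110]: 11111111  (ones: 8)
  rows 56-63 [x1,x2,x3,x4=0111]: 11111111  (ones: 8)
  rows 64-71 [x1,x2,x3,x4=1000]: 11110000  (ones: 4)
  rows 72-79 [x1,x2,x3,x4=1001]: 11110000  (ones: 4)
  rows 80-87 [x1,x2,x3,x4=1010]: 11111111  (ones: 8)
  rows 88-95 [x1,x2,x3,x4=1011]: 11111111  (ones: 8)
  rows 96-103 [x1,x2,x3,x4=1100]: 11110000  (ones: 4)
  rows 104-111 [x1,x2,x3,x4=1101]: 11110000  (ones: 4)
  rows 112-119 [x1,x2,x3,x4=1110]: 11111111  (ones: 8)
  rows 120-127 [x1,x2,x3,x4=1111]: 11111111  (ones: 8)
Count of 1-rows = 8+8+8+8+8+8+8+8+4+4+8+8+4+4+8+8 = 112

112


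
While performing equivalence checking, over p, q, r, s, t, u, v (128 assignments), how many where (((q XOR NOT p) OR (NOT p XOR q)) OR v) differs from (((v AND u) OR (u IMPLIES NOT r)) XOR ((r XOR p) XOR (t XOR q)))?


F1 = (((q XOR NOT p) OR (NOT p XOR q)) OR v)
F2 = (((v AND u) OR (u IMPLIES NOT r)) XOR ((r XOR p) XOR (t XOR q)))
Evaluate both on each of 128 rows (bits = p,q,r,s,t,u,v):
  row 0 [0000000]: F1=1 F2=1 -> 0
  row 1 [0000001]: F1=1 F2=1 -> 0
  row 2 [0000010]: F1=1 F2=1 -> 0
  row 3 [0000011]: F1=1 F2=1 -> 0
  row 4 [0000100]: F1=1 F2=0 (differ) -> 1
  (every remaining row is evaluated the same way; all 128 results are listed next)
Full result column, 8 rows per line (p,q,r,s fixed per line; t,u,v runs 000..111 left to right):
  rows 0-7 [p,q,r,s=0000]: 00001111  (ones: 4)
  rows 8-15 [p,q,r,s=0001]: 00001111  (ones: 4)
  rows 16-23 [p,q,r,s=0010]: 11010010  (ones: 4)
  rows 24-31 [p,q,r,s=0011]: 11010010  (ones: 4)
  rows 32-39 [p,q,r,s=0100]: 01011010  (ones: 4)
  rows 40-47 [p,q,r,s=0101]: 01011010  (ones: 4)
  rows 48-55 [p,q,r,s=0110]: 10000111  (ones: 4)
  rows 56-63 [p,q,r,s=0111]: 10000111  (ones: 4)
  rows 64-71 [p,q,r,s=1000]: 01011010  (ones: 4)
  rows 72-79 [p,q,r,s=1001]: 01011010  (ones: 4)
  rows 80-87 [p,q,r,s=1010]: 10000111  (ones: 4)
  rows 88-95 [p,q,r,s=1011]: 10000111  (ones: 4)
  rows 96-103 [p,q,r,s=1100]: 00001111  (ones: 4)
  rows 104-111 [p,q,r,s=1101]: 00001111  (ones: 4)
  rows 112-119 [p,q,r,s=1110]: 11010010  (ones: 4)
  rows 120-127 [p,q,r,s=1111]: 11010010  (ones: 4)
Disagreements = 4+4+4+4+4+4+4+4+4+4+4+4+4+4+4+4 = 64

64


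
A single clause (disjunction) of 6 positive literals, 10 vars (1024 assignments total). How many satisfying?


Step 1: Total=2^10=1024
Step 2: Unsat when all 6 false: 2^4=16
Step 3: Sat=1024-16=1008

1008


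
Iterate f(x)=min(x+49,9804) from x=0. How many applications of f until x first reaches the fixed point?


Step 1: x=0, cap=9804, increment=49
Step 2: x grows by 49 each step until capped at 9804; fixed point is x=9804
Step 3: iterations = ceil(9804/49) = 201

201


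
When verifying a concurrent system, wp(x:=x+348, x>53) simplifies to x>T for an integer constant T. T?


Formula: wp(x:=E, P) = P[E/x] (substitute E for x in postcondition)
Step 1: Postcondition: x>53
Step 2: Substitute x+348 for x: x+348>53
Step 3: Solve for x: x > 53-348 = -295

-295


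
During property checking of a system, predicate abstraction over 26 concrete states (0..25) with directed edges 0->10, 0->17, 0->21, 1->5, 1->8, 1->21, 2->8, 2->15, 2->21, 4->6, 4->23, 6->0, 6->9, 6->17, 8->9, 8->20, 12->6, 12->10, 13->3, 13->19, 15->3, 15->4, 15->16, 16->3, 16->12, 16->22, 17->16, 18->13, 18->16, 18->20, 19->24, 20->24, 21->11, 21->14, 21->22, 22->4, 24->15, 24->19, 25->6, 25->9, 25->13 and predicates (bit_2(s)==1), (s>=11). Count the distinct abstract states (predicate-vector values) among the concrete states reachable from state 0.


BFS from 0:
Concrete reachable: {0, 3, 4, 6, 9, 10, 11, 12, 14, 16, 17, 21, 22, 23}
Abstract via predicates (bit_2(s)==1), (s>=11):
  (0,0) <- {0, 3, 9, 10}
  (0,1) <- {11, 16, 17}
  (1,0) <- {4, 6}
  (1,1) <- {12, 14, 21, 22, 23}
Distinct abstract states = 4

4


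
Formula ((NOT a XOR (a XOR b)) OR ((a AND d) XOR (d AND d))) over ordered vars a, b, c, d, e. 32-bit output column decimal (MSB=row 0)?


Formula: ((NOT a XOR (a XOR b)) OR ((a AND d) XOR (d AND d))) over a, b, c, d, e (32 rows)
Evaluate each row (bits = a,b,c,d,e, MSB first):
  row 0 [00000]: ((NOT 0 XOR (0 XOR 0)) OR ((0 AND 0) XOR (0 AND 0))) -> 1
  row 1 [00001]: ((NOT 0 XOR (0 XOR 0)) OR ((0 AND 0) XOR (0 AND 0))) -> 1
  row 2 [00010]: ((NOT 0 XOR (0 XOR 0)) OR ((0 AND 1) XOR (1 AND 1))) -> 1
  row 3 [00011]: ((NOT 0 XOR (0 XOR 0)) OR ((0 AND 1) XOR (1 AND 1))) -> 1
  row 4 [00100]: ((NOT 0 XOR (0 XOR 0)) OR ((0 AND 0) XOR (0 AND 0))) -> 1
  row 5 [00101]: ((NOT 0 XOR (0 XOR 0)) OR ((0 AND 0) XOR (0 AND 0))) -> 1
  row 6 [00110]: ((NOT 0 XOR (0 XOR 0)) OR ((0 AND 1) XOR (1 AND 1))) -> 1
  row 7 [00111]: ((NOT 0 XOR (0 XOR 0)) OR ((0 AND 1) XOR (1 AND 1))) -> 1
  row 8 [01000]: ((NOT 0 XOR (0 XOR 1)) OR ((0 AND 0) XOR (0 AND 0))) -> 0
  row 9 [01001]: ((NOT 0 XOR (0 XOR 1)) OR ((0 AND 0) XOR (0 AND 0))) -> 0
  row 10 [01010]: ((NOT 0 XOR (0 XOR 1)) OR ((0 AND 1) XOR (1 AND 1))) -> 1
  row 11 [01011]: ((NOT 0 XOR (0 XOR 1)) OR ((0 AND 1) XOR (1 AND 1))) -> 1
  row 12 [01100]: ((NOT 0 XOR (0 XOR 1)) OR ((0 AND 0) XOR (0 AND 0))) -> 0
  row 13 [01101]: ((NOT 0 XOR (0 XOR 1)) OR ((0 AND 0) XOR (0 AND 0))) -> 0
  row 14 [01110]: ((NOT 0 XOR (0 XOR 1)) OR ((0 AND 1) XOR (1 AND 1))) -> 1
  row 15 [01111]: ((NOT 0 XOR (0 XOR 1)) OR ((0 AND 1) XOR (1 AND 1))) -> 1
  row 16 [10000]: ((NOT 1 XOR (1 XOR 0)) OR ((1 AND 0) XOR (0 AND 0))) -> 1
  row 17 [10001]: ((NOT 1 XOR (1 XOR 0)) OR ((1 AND 0) XOR (0 AND 0))) -> 1
  row 18 [10010]: ((NOT 1 XOR (1 XOR 0)) OR ((1 AND 1) XOR (1 AND 1))) -> 1
  row 19 [10011]: ((NOT 1 XOR (1 XOR 0)) OR ((1 AND 1) XOR (1 AND 1))) -> 1
  row 20 [10100]: ((NOT 1 XOR (1 XOR 0)) OR ((1 AND 0) XOR (0 AND 0))) -> 1
  row 21 [10101]: ((NOT 1 XOR (1 XOR 0)) OR ((1 AND 0) XOR (0 AND 0))) -> 1
  row 22 [10110]: ((NOT 1 XOR (1 XOR 0)) OR ((1 AND 1) XOR (1 AND 1))) -> 1
  row 23 [10111]: ((NOT 1 XOR (1 XOR 0)) OR ((1 AND 1) XOR (1 AND 1))) -> 1
  row 24 [11000]: ((NOT 1 XOR (1 XOR 1)) OR ((1 AND 0) XOR (0 AND 0))) -> 0
  row 25 [11001]: ((NOT 1 XOR (1 XOR 1)) OR ((1 AND 0) XOR (0 AND 0))) -> 0
  row 26 [11010]: ((NOT 1 XOR (1 XOR 1)) OR ((1 AND 1) XOR (1 AND 1))) -> 0
  row 27 [11011]: ((NOT 1 XOR (1 XOR 1)) OR ((1 AND 1) XOR (1 AND 1))) -> 0
  row 28 [11100]: ((NOT 1 XOR (1 XOR 1)) OR ((1 AND 0) XOR (0 AND 0))) -> 0
  row 29 [11101]: ((NOT 1 XOR (1 XOR 1)) OR ((1 AND 0) XOR (0 AND 0))) -> 0
  row 30 [11110]: ((NOT 1 XOR (1 XOR 1)) OR ((1 AND 1) XOR (1 AND 1))) -> 0
  row 31 [11111]: ((NOT 1 XOR (1 XOR 1)) OR ((1 AND 1) XOR (1 AND 1))) -> 0
Full result column, 4 rows per line (a,b,c fixed per line; d,e runs 00..11 left to right):
  rows 0-3 [a,b,c=000]: 1111  = hex F
  rows 4-7 [a,b,c=001]: 1111  = hex F
  rows 8-11 [a,b,c=010]: 0011  = hex 3
  rows 12-15 [a,b,c=011]: 0011  = hex 3
  rows 16-19 [a,b,c=100]: 1111  = hex F
  rows 20-23 [a,b,c=101]: 1111  = hex F
  rows 24-27 [a,b,c=110]: 0000  = hex 0
  rows 28-31 [a,b,c=111]: 0000  = hex 0
Output column (row 0 .. row 31) = 11111111001100111111111100000000
Output column grouped in 4s = 1111 1111 0011 0011 1111 1111 0000 0000 = 0xFF33FF00
Convert to decimal digit by digit (value = value*16 + digit):
  F -> 15
  15*16 + 15 (F) = 255
  255*16 + 3 = 4083
  4083*16 + 3 = 65331
  65331*16 + 15 (F) = 1045311
  1045311*16 + 15 (F) = 16724991
  16724991*16 + 0 = 267599856
  267599856*16 + 0 = 4281597696
Decimal = 4281597696

4281597696


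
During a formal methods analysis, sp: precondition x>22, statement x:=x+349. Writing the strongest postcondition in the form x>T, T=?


Formula: sp(P, x:=E) = exists old_x. (x = E[old_x/x]) AND P[old_x/x] (old_x is the value of x before the assignment; eliminate old_x by solving x = E[old_x/x] for old_x)
Step 1: Precondition P: x>22, i.e. old_x > 22
Step 2: Assignment gives x = old_x + 349, so old_x = x - 349
Step 3: Substitute into P: x - 349 > 22
Step 4: Simplify: x > 22+349 = 371

371


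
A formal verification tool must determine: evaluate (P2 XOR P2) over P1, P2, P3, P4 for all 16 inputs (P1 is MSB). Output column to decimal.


Formula: (P2 XOR P2) over P1, P2, P3, P4 (16 rows)
Evaluate each row (bits = P1,P2,P3,P4, MSB first):
  row 0 [0000]: (0 XOR 0) -> 0
  row 1 [0001]: (0 XOR 0) -> 0
  row 2 [0010]: (0 XOR 0) -> 0
  row 3 [0011]: (0 XOR 0) -> 0
  row 4 [0100]: (1 XOR 1) -> 0
  row 5 [0101]: (1 XOR 1) -> 0
  row 6 [0110]: (1 XOR 1) -> 0
  row 7 [0111]: (1 XOR 1) -> 0
  row 8 [1000]: (0 XOR 0) -> 0
  row 9 [1001]: (0 XOR 0) -> 0
  row 10 [1010]: (0 XOR 0) -> 0
  row 11 [1011]: (0 XOR 0) -> 0
  row 12 [1100]: (1 XOR 1) -> 0
  row 13 [1101]: (1 XOR 1) -> 0
  row 14 [1110]: (1 XOR 1) -> 0
  row 15 [1111]: (1 XOR 1) -> 0
Full result column, 4 rows per line (P1,P2 fixed per line; P3,P4 runs 00..11 left to right):
  rows 0-3 [P1,P2=00]: 0000  = hex 0
  rows 4-7 [P1,P2=01]: 0000  = hex 0
  rows 8-11 [P1,P2=10]: 0000  = hex 0
  rows 12-15 [P1,P2=11]: 0000  = hex 0
Output column (row 0 .. row 15) = 0000000000000000
Output column grouped in 4s = 0000 0000 0000 0000 = 0x0000
Convert to decimal digit by digit (value = value*16 + digit):
  0 -> 0
  0*16 + 0 = 0
  0*16 + 0 = 0
  0*16 + 0 = 0
Decimal = 0

0


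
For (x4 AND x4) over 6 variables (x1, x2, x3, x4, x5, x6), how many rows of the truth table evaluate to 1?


Formula: (x4 AND x4) over 6 vars (64 rows)
Evaluate each row (x1, x2, x3, x4, x5, x6 as bits, MSB first):
  row 0 [000000]: (0 AND 0) -> 0
  row 1 [000001]: (0 AND 0) -> 0
  row 2 [000010]: (0 AND 0) -> 0
  row 3 [000011]: (0 AND 0) -> 0
  row 4 [000100]: (1 AND 1) -> 1
  (every remaining row is evaluated the same way; all 64 results are listed next)
Full result column, 8 rows per line (x1,x2,x3 fixed per line; x4,x5,x6 runs 000..111 left to right):
  rows 0-7 [x1,x2,x3=000]: 00001111  (ones: 4)
  rows 8-15 [x1,x2,x3=001]: 00001111  (ones: 4)
  rows 16-23 [x1,x2,x3=010]: 00001111  (ones: 4)
  rows 24-31 [x1,x2,x3=011]: 00001111  (ones: 4)
  rows 32-39 [x1,x2,x3=100]: 00001111  (ones: 4)
  rows 40-47 [x1,x2,x3=101]: 00001111  (ones: 4)
  rows 48-55 [x1,x2,x3=110]: 00001111  (ones: 4)
  rows 56-63 [x1,x2,x3=111]: 00001111  (ones: 4)
Count of 1-rows = 4+4+4+4+4+4+4+4 = 32

32


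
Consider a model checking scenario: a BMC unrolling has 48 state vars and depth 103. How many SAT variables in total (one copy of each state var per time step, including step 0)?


BMC unrolls to depth k, creating one copy of each state var for steps 0..k.
Step count = 103 + 1 = 104 (steps 0 through 103)
Vars per step = 48
Total = 48 * 104 = 4992

4992


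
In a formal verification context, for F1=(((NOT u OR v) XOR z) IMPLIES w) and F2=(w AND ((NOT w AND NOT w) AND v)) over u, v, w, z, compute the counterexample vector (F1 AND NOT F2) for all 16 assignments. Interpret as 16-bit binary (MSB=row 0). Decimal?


F1 = (((NOT u OR v) XOR z) IMPLIES w)
F2 = (w AND ((NOT w AND NOT w) AND v))
Counterexample to F1=>F2 is where F1=1 and F2=0.
Evaluate each row (bits = u,v,w,z, MSB first):
  row 0 [0000]: F1=0 F2=0 -> F1&~F2 -> 0
  row 1 [0001]: F1=1 F2=0 -> F1&~F2 -> 1
  row 2 [0010]: F1=1 F2=0 -> F1&~F2 -> 1
  row 3 [0011]: F1=1 F2=0 -> F1&~F2 -> 1
  row 4 [0100]: F1=0 F2=0 -> F1&~F2 -> 0
  row 5 [0101]: F1=1 F2=0 -> F1&~F2 -> 1
  row 6 [0110]: F1=1 F2=0 -> F1&~F2 -> 1
  row 7 [0111]: F1=1 F2=0 -> F1&~F2 -> 1
  row 8 [1000]: F1=1 F2=0 -> F1&~F2 -> 1
  row 9 [1001]: F1=0 F2=0 -> F1&~F2 -> 0
  row 10 [1010]: F1=1 F2=0 -> F1&~F2 -> 1
  row 11 [1011]: F1=1 F2=0 -> F1&~F2 -> 1
  row 12 [1100]: F1=0 F2=0 -> F1&~F2 -> 0
  row 13 [1101]: F1=1 F2=0 -> F1&~F2 -> 1
  row 14 [1110]: F1=1 F2=0 -> F1&~F2 -> 1
  row 15 [1111]: F1=1 F2=0 -> F1&~F2 -> 1
Full result column, 4 rows per line (u,v fixed per line; w,z runs 00..11 left to right):
  rows 0-3 [u,v=00]: 0111  = hex 7
  rows 4-7 [u,v=01]: 0111  = hex 7
  rows 8-11 [u,v=10]: 1011  = hex B
  rows 12-15 [u,v=11]: 0111  = hex 7
Counterexample vector (row 0 .. row 15) = 0111011110110111
Output column grouped in 4s = 0111 0111 1011 0111 = 0x77B7
Convert to decimal digit by digit (value = value*16 + digit):
  7 -> 7
  7*16 + 7 = 119
  119*16 + 11 (B) = 1915
  1915*16 + 7 = 30647
Decimal = 30647

30647


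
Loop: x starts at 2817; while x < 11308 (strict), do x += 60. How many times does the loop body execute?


Step 1: x goes from 2817 toward 11308 by 60; the body runs while x<11308, so iterations = ceil((bound-start)/step)
Step 2: Distance=8491
Step 3: ceil(8491/60)=142

142


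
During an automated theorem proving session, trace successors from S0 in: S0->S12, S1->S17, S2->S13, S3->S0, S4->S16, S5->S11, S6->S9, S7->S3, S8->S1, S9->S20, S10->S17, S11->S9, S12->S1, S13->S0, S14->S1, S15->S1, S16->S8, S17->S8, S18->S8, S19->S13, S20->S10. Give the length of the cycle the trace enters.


Trace from S0 until a state repeats:
  S0 -> S12 -> S1 -> S17 -> S8 -> S1
S1 first seen at step 2, revisited at step 5.
Cycle length = 5 - 2 = 3

3


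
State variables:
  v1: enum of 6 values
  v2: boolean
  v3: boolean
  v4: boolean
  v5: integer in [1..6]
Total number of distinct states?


State space = product of domain sizes of all variables.
Domain sizes:
  v1 (enum of 6 values): 6
  v2 (boolean): 2
  v3 (boolean): 2
  v4 (boolean): 2
  v5 (integer in [1..6]): 6
Product = 6 * 2 * 2 * 2 * 6 = 288

288


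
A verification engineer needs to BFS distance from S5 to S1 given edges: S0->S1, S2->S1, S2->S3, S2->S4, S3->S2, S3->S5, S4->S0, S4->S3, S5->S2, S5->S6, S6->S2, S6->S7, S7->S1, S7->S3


BFS layer-by-layer from S5:
  dist 0: {S5}
  dist 1: {S2, S6}
  dist 2: {S1, S3, S4, S7}
  -> S1 reached at distance 2
Shortest path length = 2

2


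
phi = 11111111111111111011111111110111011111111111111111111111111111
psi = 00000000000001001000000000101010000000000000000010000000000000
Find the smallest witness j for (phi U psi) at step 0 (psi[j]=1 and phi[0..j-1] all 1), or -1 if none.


(phi U psi) at 0: need smallest j with psi[j]=1 and phi[i]=1 for all i in [0,j).
Scan from step 0:
  step 0: phi=1, psi=0 -> continue
  step 1: phi=1, psi=0 -> continue
  step 2: phi=1, psi=0 -> continue
  step 3: phi=1, psi=0 -> continue
  step 13: psi=1 and phi held for [0,13) -> witness found
Witness step = 13

13


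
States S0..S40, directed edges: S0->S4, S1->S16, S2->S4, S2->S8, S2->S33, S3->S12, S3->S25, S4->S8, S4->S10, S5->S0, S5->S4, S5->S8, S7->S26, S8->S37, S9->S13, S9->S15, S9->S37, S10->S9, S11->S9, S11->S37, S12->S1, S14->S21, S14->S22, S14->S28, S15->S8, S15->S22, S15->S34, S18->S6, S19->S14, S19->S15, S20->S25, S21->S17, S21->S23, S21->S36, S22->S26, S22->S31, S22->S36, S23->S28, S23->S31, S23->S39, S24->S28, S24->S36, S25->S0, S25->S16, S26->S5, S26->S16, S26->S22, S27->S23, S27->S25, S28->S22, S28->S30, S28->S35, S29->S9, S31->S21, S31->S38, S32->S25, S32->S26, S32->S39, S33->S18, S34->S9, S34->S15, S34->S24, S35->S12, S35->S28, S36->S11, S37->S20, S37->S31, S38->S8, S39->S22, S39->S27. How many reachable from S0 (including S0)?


BFS from S0:
  layer 0: {S0}
  layer 1: {S4}
  layer 2: {S8, S10}
  layer 3: {S9, S37}
  layer 4: {S13, S15, S20, S31}
  layer 5: {S21, S22, S25, S34, S38}
  layer 6: {S16, S17, S23, S24, S26, S36}
  layer 7: {S5, S11, S28, S39}
  layer 8: {S27, S30, S35}
  layer 9: {S12}
  layer 10: {S1}
Reachable set: {S0, S1, S4, S5, S8, S9, S10, S11, S12, S13, S15, S16, S17, S20, S21, S22, S23, S24, S25, S26, S27, S28, S30, S31, S34, S35, S36, S37, S38, S39}
Count = 30

30


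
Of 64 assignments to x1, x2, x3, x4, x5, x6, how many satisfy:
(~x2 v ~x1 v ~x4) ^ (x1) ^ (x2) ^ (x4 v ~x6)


CNF with 4 clauses over 6 vars (64 assignments).
An assignment satisfies CNF iff every clause has >=1 true literal.
Check each row (bits = x1,x2,x3,x4,x5,x6; clause T/F shown):
  row 0 [000000]: clauses=TFFT -> 0
  row 1 [000001]: clauses=TFFF -> 0
  row 2 [000010]: clauses=TFFT -> 0
  row 3 [000011]: clauses=TFFF -> 0
  row 4 [000100]: clauses=TFFT -> 0
  (every remaining row is evaluated the same way; all 64 results are listed next)
Full result column, 8 rows per line (x1,x2,x3 fixed per line; x4,x5,x6 runs 000..111 left to right):
  rows 0-7 [x1,x2,x3=000]: 00000000  (ones: 0)
  rows 8-15 [x1,x2,x3=001]: 00000000  (ones: 0)
  rows 16-23 [x1,x2,x3=010]: 00000000  (ones: 0)
  rows 24-31 [x1,x2,x3=011]: 00000000  (ones: 0)
  rows 32-39 [x1,x2,x3=100]: 00000000  (ones: 0)
  rows 40-47 [x1,x2,x3=101]: 00000000  (ones: 0)
  rows 48-55 [x1,x2,x3=110]: 10100000  (ones: 2)
  rows 56-63 [x1,x2,x3=111]: 10100000  (ones: 2)
Satisfying assignments = 0+0+0+0+0+0+2+2 = 4

4


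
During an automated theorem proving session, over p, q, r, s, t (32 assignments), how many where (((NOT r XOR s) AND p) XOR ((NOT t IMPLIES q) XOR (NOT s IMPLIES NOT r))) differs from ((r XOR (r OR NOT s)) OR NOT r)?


F1 = (((NOT r XOR s) AND p) XOR ((NOT t IMPLIES q) XOR (NOT s IMPLIES NOT r)))
F2 = ((r XOR (r OR NOT s)) OR NOT r)
Evaluate both on each of 32 rows (bits = p,q,r,s,t):
  row 0 [00000]: F1=1 F2=1 -> 0
  row 1 [00001]: F1=0 F2=1 (differ) -> 1
  row 2 [00010]: F1=1 F2=1 -> 0
  row 3 [00011]: F1=0 F2=1 (differ) -> 1
  row 4 [00100]: F1=0 F2=0 -> 0
  row 5 [00101]: F1=1 F2=0 (differ) -> 1
  row 6 [00110]: F1=1 F2=0 (differ) -> 1
  row 7 [00111]: F1=0 F2=0 -> 0
  row 8 [01000]: F1=0 F2=1 (differ) -> 1
  row 9 [01001]: F1=0 F2=1 (differ) -> 1
  row 10 [01010]: F1=0 F2=1 (differ) -> 1
  row 11 [01011]: F1=0 F2=1 (differ) -> 1
  row 12 [01100]: F1=1 F2=0 (differ) -> 1
  row 13 [01101]: F1=1 F2=0 (differ) -> 1
  row 14 [01110]: F1=0 F2=0 -> 0
  row 15 [01111]: F1=0 F2=0 -> 0
  row 16 [10000]: F1=0 F2=1 (differ) -> 1
  row 17 [10001]: F1=1 F2=1 -> 0
  row 18 [10010]: F1=1 F2=1 -> 0
  row 19 [10011]: F1=0 F2=1 (differ) -> 1
  row 20 [10100]: F1=0 F2=0 -> 0
  row 21 [10101]: F1=1 F2=0 (differ) -> 1
  row 22 [10110]: F1=0 F2=0 -> 0
  row 23 [10111]: F1=1 F2=0 (differ) -> 1
  row 24 [11000]: F1=1 F2=1 -> 0
  row 25 [11001]: F1=1 F2=1 -> 0
  row 26 [11010]: F1=0 F2=1 (differ) -> 1
  row 27 [11011]: F1=0 F2=1 (differ) -> 1
  row 28 [11100]: F1=1 F2=0 (differ) -> 1
  row 29 [11101]: F1=1 F2=0 (differ) -> 1
  row 30 [11110]: F1=1 F2=0 (differ) -> 1
  row 31 [11111]: F1=1 F2=0 (differ) -> 1
Full result column, 8 rows per line (p,q fixed per line; r,s,t runs 000..111 left to right):
  rows 0-7 [p,q=00]: 01010110  (ones: 4)
  rows 8-15 [p,q=01]: 11111100  (ones: 6)
  rows 16-23 [p,q=10]: 10010101  (ones: 4)
  rows 24-31 [p,q=11]: 00111111  (ones: 6)
Disagreements = 4+6+4+6 = 20

20


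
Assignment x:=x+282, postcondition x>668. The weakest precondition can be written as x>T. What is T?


Formula: wp(x:=E, P) = P[E/x] (substitute E for x in postcondition)
Step 1: Postcondition: x>668
Step 2: Substitute x+282 for x: x+282>668
Step 3: Solve for x: x > 668-282 = 386

386


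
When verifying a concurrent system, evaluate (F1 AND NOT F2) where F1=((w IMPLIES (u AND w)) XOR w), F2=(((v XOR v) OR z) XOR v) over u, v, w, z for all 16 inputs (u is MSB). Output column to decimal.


F1 = ((w IMPLIES (u AND w)) XOR w)
F2 = (((v XOR v) OR z) XOR v)
Counterexample to F1=>F2 is where F1=1 and F2=0.
Evaluate each row (bits = u,v,w,z, MSB first):
  row 0 [0000]: F1=1 F2=0 -> F1&~F2 -> 1
  row 1 [0001]: F1=1 F2=1 -> F1&~F2 -> 0
  row 2 [0010]: F1=1 F2=0 -> F1&~F2 -> 1
  row 3 [0011]: F1=1 F2=1 -> F1&~F2 -> 0
  row 4 [0100]: F1=1 F2=1 -> F1&~F2 -> 0
  row 5 [0101]: F1=1 F2=0 -> F1&~F2 -> 1
  row 6 [0110]: F1=1 F2=1 -> F1&~F2 -> 0
  row 7 [0111]: F1=1 F2=0 -> F1&~F2 -> 1
  row 8 [1000]: F1=1 F2=0 -> F1&~F2 -> 1
  row 9 [1001]: F1=1 F2=1 -> F1&~F2 -> 0
  row 10 [1010]: F1=0 F2=0 -> F1&~F2 -> 0
  row 11 [1011]: F1=0 F2=1 -> F1&~F2 -> 0
  row 12 [1100]: F1=1 F2=1 -> F1&~F2 -> 0
  row 13 [1101]: F1=1 F2=0 -> F1&~F2 -> 1
  row 14 [1110]: F1=0 F2=1 -> F1&~F2 -> 0
  row 15 [1111]: F1=0 F2=0 -> F1&~F2 -> 0
Full result column, 4 rows per line (u,v fixed per line; w,z runs 00..11 left to right):
  rows 0-3 [u,v=00]: 1010  = hex A
  rows 4-7 [u,v=01]: 0101  = hex 5
  rows 8-11 [u,v=10]: 1000  = hex 8
  rows 12-15 [u,v=11]: 0100  = hex 4
Counterexample vector (row 0 .. row 15) = 1010010110000100
Output column grouped in 4s = 1010 0101 1000 0100 = 0xA584
Convert to decimal digit by digit (value = value*16 + digit):
  A -> 10
  10*16 + 5 = 165
  165*16 + 8 = 2648
  2648*16 + 4 = 42372
Decimal = 42372

42372


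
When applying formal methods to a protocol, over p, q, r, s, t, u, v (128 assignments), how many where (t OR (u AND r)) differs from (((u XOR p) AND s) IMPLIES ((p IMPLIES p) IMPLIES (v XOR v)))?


F1 = (t OR (u AND r))
F2 = (((u XOR p) AND s) IMPLIES ((p IMPLIES p) IMPLIES (v XOR v)))
Evaluate both on each of 128 rows (bits = p,q,r,s,t,u,v):
  row 0 [0000000]: F1=0 F2=1 (differ) -> 1
  row 1 [0000001]: F1=0 F2=1 (differ) -> 1
  row 2 [0000010]: F1=0 F2=1 (differ) -> 1
  row 3 [0000011]: F1=0 F2=1 (differ) -> 1
  row 4 [0000100]: F1=1 F2=1 -> 0
  (every remaining row is evaluated the same way; all 128 results are listed next)
Full result column, 8 rows per line (p,q,r,s fixed per line; t,u,v runs 000..111 left to right):
  rows 0-7 [p,q,r,s=0000]: 11110000  (ones: 4)
  rows 8-15 [p,q,r,s=0001]: 11000011  (ones: 4)
  rows 16-23 [p,q,r,s=0010]: 11000000  (ones: 2)
  rows 24-31 [p,q,r,s=0011]: 11110011  (ones: 6)
  rows 32-39 [p,q,r,s=0100]: 11110000  (ones: 4)
  rows 40-47 [p,q,r,s=0101]: 11000011  (ones: 4)
  rows 48-55 [p,q,r,s=0110]: 11000000  (ones: 2)
  rows 56-63 [p,q,r,s=0111]: 11110011  (ones: 6)
  rows 64-71 [p,q,r,s=1000]: 11110000  (ones: 4)
  rows 72-79 [p,q,r,s=1001]: 00111100  (ones: 4)
  rows 80-87 [p,q,r,s=1010]: 11000000  (ones: 2)
  rows 88-95 [p,q,r,s=1011]: 00001100  (ones: 2)
  rows 96-103 [p,q,r,s=1100]: 11110000  (ones: 4)
  rows 104-111 [p,q,r,s=1101]: 00111100  (ones: 4)
  rows 112-119 [p,q,r,s=1110]: 11000000  (ones: 2)
  rows 120-127 [p,q,r,s=1111]: 00001100  (ones: 2)
Disagreements = 4+4+2+6+4+4+2+6+4+4+2+2+4+4+2+2 = 56

56


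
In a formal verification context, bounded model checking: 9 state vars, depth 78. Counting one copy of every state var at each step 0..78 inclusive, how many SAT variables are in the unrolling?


BMC unrolls to depth k, creating one copy of each state var for steps 0..k.
Step count = 78 + 1 = 79 (steps 0 through 78)
Vars per step = 9
Total = 9 * 79 = 711

711


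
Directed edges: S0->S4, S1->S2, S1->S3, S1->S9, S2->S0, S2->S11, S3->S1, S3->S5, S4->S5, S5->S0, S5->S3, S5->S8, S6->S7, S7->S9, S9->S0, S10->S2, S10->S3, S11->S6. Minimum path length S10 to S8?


BFS layer-by-layer from S10:
  dist 0: {S10}
  dist 1: {S2, S3}
  dist 2: {S0, S1, S5, S11}
  dist 3: {S4, S6, S8, S9}
  -> S8 reached at distance 3
Shortest path length = 3

3


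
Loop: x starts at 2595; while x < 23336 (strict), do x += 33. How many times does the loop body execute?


Step 1: x goes from 2595 toward 23336 by 33; the body runs while x<23336, so iterations = ceil((bound-start)/step)
Step 2: Distance=20741
Step 3: ceil(20741/33)=629

629


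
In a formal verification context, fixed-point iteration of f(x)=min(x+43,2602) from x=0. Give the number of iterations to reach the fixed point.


Step 1: x=0, cap=2602, increment=43
Step 2: x grows by 43 each step until capped at 2602; fixed point is x=2602
Step 3: iterations = ceil(2602/43) = 61

61


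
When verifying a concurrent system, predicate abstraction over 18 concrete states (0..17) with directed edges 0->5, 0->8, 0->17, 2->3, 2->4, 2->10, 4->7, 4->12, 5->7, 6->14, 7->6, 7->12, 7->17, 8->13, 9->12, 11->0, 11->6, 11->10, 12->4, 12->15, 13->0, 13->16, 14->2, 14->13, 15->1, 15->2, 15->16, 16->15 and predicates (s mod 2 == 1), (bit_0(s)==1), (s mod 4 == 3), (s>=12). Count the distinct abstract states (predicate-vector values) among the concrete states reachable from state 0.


BFS from 0:
Concrete reachable: {0, 1, 2, 3, 4, 5, 6, 7, 8, 10, 12, 13, 14, 15, 16, 17}
Abstract via predicates (s mod 2 == 1), (bit_0(s)==1), (s mod 4 == 3), (s>=12):
  (0,0,0,0) <- {0, 2, 4, 6, 8, 10}
  (0,0,0,1) <- {12, 14, 16}
  (1,1,0,0) <- {1, 5}
  (1,1,0,1) <- {13, 17}
  (1,1,1,0) <- {3, 7}
  (1,1,1,1) <- {15}
Distinct abstract states = 6

6


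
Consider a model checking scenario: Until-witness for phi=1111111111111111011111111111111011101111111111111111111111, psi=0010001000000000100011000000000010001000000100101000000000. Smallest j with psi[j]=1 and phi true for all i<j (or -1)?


(phi U psi) at 0: need smallest j with psi[j]=1 and phi[i]=1 for all i in [0,j).
Scan from step 0:
  step 0: phi=1, psi=0 -> continue
  step 1: phi=1, psi=0 -> continue
  step 2: psi=1 and phi held for [0,2) -> witness found
Witness step = 2

2


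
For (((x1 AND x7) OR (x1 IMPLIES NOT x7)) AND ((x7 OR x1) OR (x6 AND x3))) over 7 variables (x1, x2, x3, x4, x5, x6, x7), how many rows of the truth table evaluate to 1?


Formula: (((x1 AND x7) OR (x1 IMPLIES NOT x7)) AND ((x7 OR x1) OR (x6 AND x3))) over 7 vars (128 rows)
Evaluate each row (x1, x2, x3, x4, x5, x6, x7 as bits, MSB first):
  row 0 [0000000]: (((0 AND 0) OR (0 IMPLIES NOT 0)) AND ((0 OR 0) OR (0 AND 0))) -> 0
  row 1 [0000001]: (((0 AND 1) OR (0 IMPLIES NOT 1)) AND ((1 OR 0) OR (0 AND 0))) -> 1
  row 2 [0000010]: (((0 AND 0) OR (0 IMPLIES NOT 0)) AND ((0 OR 0) OR (1 AND 0))) -> 0
  row 3 [0000011]: (((0 AND 1) OR (0 IMPLIES NOT 1)) AND ((1 OR 0) OR (1 AND 0))) -> 1
  row 4 [0000100]: (((0 AND 0) OR (0 IMPLIES NOT 0)) AND ((0 OR 0) OR (0 AND 0))) -> 0
  (every remaining row is evaluated the same way; all 128 results are listed next)
Full result column, 8 rows per line (x1,x2,x3,x4 fixed per line; x5,x6,x7 runs 000..111 left to right):
  rows 0-7 [x1,x2,x3,x4=0000]: 01010101  (ones: 4)
  rows 8-15 [x1,x2,x3,x4=0001]: 01010101  (ones: 4)
  rows 16-23 [x1,x2,x3,x4=0010]: 01110111  (ones: 6)
  rows 24-31 [x1,x2,x3,x4=0011]: 01110111  (ones: 6)
  rows 32-39 [x1,x2,x3,x4=0100]: 01010101  (ones: 4)
  rows 40-47 [x1,x2,x3,x4=0101]: 01010101  (ones: 4)
  rows 48-55 [x1,x2,x3,x4=0110]: 01110111  (ones: 6)
  rows 56-63 [x1,x2,x3,x4=0111]: 01110111  (ones: 6)
  rows 64-71 [x1,x2,x3,x4=1000]: 11111111  (ones: 8)
  rows 72-79 [x1,x2,x3,x4=1001]: 11111111  (ones: 8)
  rows 80-87 [x1,x2,x3,x4=1010]: 11111111  (ones: 8)
  rows 88-95 [x1,x2,x3,x4=1011]: 11111111  (ones: 8)
  rows 96-103 [x1,x2,x3,x4=1100]: 11111111  (ones: 8)
  rows 104-111 [x1,x2,x3,x4=1101]: 11111111  (ones: 8)
  rows 112-119 [x1,x2,x3,x4=1110]: 11111111  (ones: 8)
  rows 120-127 [x1,x2,x3,x4=1111]: 11111111  (ones: 8)
Count of 1-rows = 4+4+6+6+4+4+6+6+8+8+8+8+8+8+8+8 = 104

104


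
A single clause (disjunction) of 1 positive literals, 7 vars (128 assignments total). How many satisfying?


Step 1: Total=2^7=128
Step 2: Unsat when all 1 false: 2^6=64
Step 3: Sat=128-64=64

64


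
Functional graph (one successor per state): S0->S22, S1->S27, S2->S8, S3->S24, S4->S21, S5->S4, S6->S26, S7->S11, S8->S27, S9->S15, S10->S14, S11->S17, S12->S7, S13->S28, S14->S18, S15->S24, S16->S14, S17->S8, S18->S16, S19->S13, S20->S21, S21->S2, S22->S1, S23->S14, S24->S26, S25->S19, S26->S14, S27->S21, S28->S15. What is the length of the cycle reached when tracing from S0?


Trace from S0 until a state repeats:
  S0 -> S22 -> S1 -> S27 -> S21 -> S2 -> S8 -> S27
S27 first seen at step 3, revisited at step 7.
Cycle length = 7 - 3 = 4

4


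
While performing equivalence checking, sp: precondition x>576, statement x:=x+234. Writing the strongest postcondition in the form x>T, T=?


Formula: sp(P, x:=E) = exists old_x. (x = E[old_x/x]) AND P[old_x/x] (old_x is the value of x before the assignment; eliminate old_x by solving x = E[old_x/x] for old_x)
Step 1: Precondition P: x>576, i.e. old_x > 576
Step 2: Assignment gives x = old_x + 234, so old_x = x - 234
Step 3: Substitute into P: x - 234 > 576
Step 4: Simplify: x > 576+234 = 810

810


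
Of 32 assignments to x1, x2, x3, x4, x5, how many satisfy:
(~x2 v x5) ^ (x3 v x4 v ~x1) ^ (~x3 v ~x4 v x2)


CNF with 3 clauses over 5 vars (32 assignments).
An assignment satisfies CNF iff every clause has >=1 true literal.
Check each row (bits = x1,x2,x3,x4,x5; clause T/F shown):
  row 0 [00000]: clauses=TTT -> 1
  row 1 [00001]: clauses=TTT -> 1
  row 2 [00010]: clauses=TTT -> 1
  row 3 [00011]: clauses=TTT -> 1
  row 4 [00100]: clauses=TTT -> 1
  row 5 [00101]: clauses=TTT -> 1
  row 6 [00110]: clauses=TTF -> 0
  row 7 [00111]: clauses=TTF -> 0
  row 8 [01000]: clauses=FTT -> 0
  row 9 [01001]: clauses=TTT -> 1
  row 10 [01010]: clauses=FTT -> 0
  row 11 [01011]: clauses=TTT -> 1
  row 12 [01100]: clauses=FTT -> 0
  row 13 [01101]: clauses=TTT -> 1
  row 14 [01110]: clauses=FTT -> 0
  row 15 [01111]: clauses=TTT -> 1
  row 16 [10000]: clauses=TFT -> 0
  row 17 [10001]: clauses=TFT -> 0
  row 18 [10010]: clauses=TTT -> 1
  row 19 [10011]: clauses=TTT -> 1
  row 20 [10100]: clauses=TTT -> 1
  row 21 [10101]: clauses=TTT -> 1
  row 22 [10110]: clauses=TTF -> 0
  row 23 [10111]: clauses=TTF -> 0
  row 24 [11000]: clauses=FFT -> 0
  row 25 [11001]: clauses=TFT -> 0
  row 26 [11010]: clauses=FTT -> 0
  row 27 [11011]: clauses=TTT -> 1
  row 28 [11100]: clauses=FTT -> 0
  row 29 [11101]: clauses=TTT -> 1
  row 30 [11110]: clauses=FTT -> 0
  row 31 [11111]: clauses=TTT -> 1
Full result column, 8 rows per line (x1,x2 fixed per line; x3,x4,x5 runs 000..111 left to right):
  rows 0-7 [x1,x2=00]: 11111100  (ones: 6)
  rows 8-15 [x1,x2=01]: 01010101  (ones: 4)
  rows 16-23 [x1,x2=10]: 00111100  (ones: 4)
  rows 24-31 [x1,x2=11]: 00010101  (ones: 3)
Satisfying assignments = 6+4+4+3 = 17

17


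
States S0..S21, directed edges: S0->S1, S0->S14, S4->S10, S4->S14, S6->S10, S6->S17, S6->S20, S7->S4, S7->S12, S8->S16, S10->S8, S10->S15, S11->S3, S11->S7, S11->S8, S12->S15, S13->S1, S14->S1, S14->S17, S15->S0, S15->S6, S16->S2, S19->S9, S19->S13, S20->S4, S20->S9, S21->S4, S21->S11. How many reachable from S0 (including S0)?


BFS from S0:
  layer 0: {S0}
  layer 1: {S1, S14}
  layer 2: {S17}
Reachable set: {S0, S1, S14, S17}
Count = 4

4


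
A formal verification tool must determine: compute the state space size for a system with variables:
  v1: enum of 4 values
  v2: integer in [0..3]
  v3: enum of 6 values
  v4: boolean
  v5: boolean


State space = product of domain sizes of all variables.
Domain sizes:
  v1 (enum of 4 values): 4
  v2 (integer in [0..3]): 4
  v3 (enum of 6 values): 6
  v4 (boolean): 2
  v5 (boolean): 2
Product = 4 * 4 * 6 * 2 * 2 = 384

384


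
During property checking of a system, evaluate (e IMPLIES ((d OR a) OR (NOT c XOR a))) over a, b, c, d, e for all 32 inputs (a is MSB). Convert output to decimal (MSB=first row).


Formula: (e IMPLIES ((d OR a) OR (NOT c XOR a))) over a, b, c, d, e (32 rows)
Evaluate each row (bits = a,b,c,d,e, MSB first):
  row 0 [00000]: (0 IMPLIES ((0 OR 0) OR (NOT 0 XOR 0))) -> 1
  row 1 [00001]: (1 IMPLIES ((0 OR 0) OR (NOT 0 XOR 0))) -> 1
  row 2 [00010]: (0 IMPLIES ((1 OR 0) OR (NOT 0 XOR 0))) -> 1
  row 3 [00011]: (1 IMPLIES ((1 OR 0) OR (NOT 0 XOR 0))) -> 1
  row 4 [00100]: (0 IMPLIES ((0 OR 0) OR (NOT 1 XOR 0))) -> 1
  row 5 [00101]: (1 IMPLIES ((0 OR 0) OR (NOT 1 XOR 0))) -> 0
  row 6 [00110]: (0 IMPLIES ((1 OR 0) OR (NOT 1 XOR 0))) -> 1
  row 7 [00111]: (1 IMPLIES ((1 OR 0) OR (NOT 1 XOR 0))) -> 1
  row 8 [01000]: (0 IMPLIES ((0 OR 0) OR (NOT 0 XOR 0))) -> 1
  row 9 [01001]: (1 IMPLIES ((0 OR 0) OR (NOT 0 XOR 0))) -> 1
  row 10 [01010]: (0 IMPLIES ((1 OR 0) OR (NOT 0 XOR 0))) -> 1
  row 11 [01011]: (1 IMPLIES ((1 OR 0) OR (NOT 0 XOR 0))) -> 1
  row 12 [01100]: (0 IMPLIES ((0 OR 0) OR (NOT 1 XOR 0))) -> 1
  row 13 [01101]: (1 IMPLIES ((0 OR 0) OR (NOT 1 XOR 0))) -> 0
  row 14 [01110]: (0 IMPLIES ((1 OR 0) OR (NOT 1 XOR 0))) -> 1
  row 15 [01111]: (1 IMPLIES ((1 OR 0) OR (NOT 1 XOR 0))) -> 1
  row 16 [10000]: (0 IMPLIES ((0 OR 1) OR (NOT 0 XOR 1))) -> 1
  row 17 [10001]: (1 IMPLIES ((0 OR 1) OR (NOT 0 XOR 1))) -> 1
  row 18 [10010]: (0 IMPLIES ((1 OR 1) OR (NOT 0 XOR 1))) -> 1
  row 19 [10011]: (1 IMPLIES ((1 OR 1) OR (NOT 0 XOR 1))) -> 1
  row 20 [10100]: (0 IMPLIES ((0 OR 1) OR (NOT 1 XOR 1))) -> 1
  row 21 [10101]: (1 IMPLIES ((0 OR 1) OR (NOT 1 XOR 1))) -> 1
  row 22 [10110]: (0 IMPLIES ((1 OR 1) OR (NOT 1 XOR 1))) -> 1
  row 23 [10111]: (1 IMPLIES ((1 OR 1) OR (NOT 1 XOR 1))) -> 1
  row 24 [11000]: (0 IMPLIES ((0 OR 1) OR (NOT 0 XOR 1))) -> 1
  row 25 [11001]: (1 IMPLIES ((0 OR 1) OR (NOT 0 XOR 1))) -> 1
  row 26 [11010]: (0 IMPLIES ((1 OR 1) OR (NOT 0 XOR 1))) -> 1
  row 27 [11011]: (1 IMPLIES ((1 OR 1) OR (NOT 0 XOR 1))) -> 1
  row 28 [11100]: (0 IMPLIES ((0 OR 1) OR (NOT 1 XOR 1))) -> 1
  row 29 [11101]: (1 IMPLIES ((0 OR 1) OR (NOT 1 XOR 1))) -> 1
  row 30 [11110]: (0 IMPLIES ((1 OR 1) OR (NOT 1 XOR 1))) -> 1
  row 31 [11111]: (1 IMPLIES ((1 OR 1) OR (NOT 1 XOR 1))) -> 1
Full result column, 4 rows per line (a,b,c fixed per line; d,e runs 00..11 left to right):
  rows 0-3 [a,b,c=000]: 1111  = hex F
  rows 4-7 [a,b,c=001]: 1011  = hex B
  rows 8-11 [a,b,c=010]: 1111  = hex F
  rows 12-15 [a,b,c=011]: 1011  = hex B
  rows 16-19 [a,b,c=100]: 1111  = hex F
  rows 20-23 [a,b,c=101]: 1111  = hex F
  rows 24-27 [a,b,c=110]: 1111  = hex F
  rows 28-31 [a,b,c=111]: 1111  = hex F
Output column (row 0 .. row 31) = 11111011111110111111111111111111
Output column grouped in 4s = 1111 1011 1111 1011 1111 1111 1111 1111 = 0xFBFBFFFF
Convert to decimal digit by digit (value = value*16 + digit):
  F -> 15
  15*16 + 11 (B) = 251
  251*16 + 15 (F) = 4031
  4031*16 + 11 (B) = 64507
  64507*16 + 15 (F) = 1032127
  1032127*16 + 15 (F) = 16514047
  16514047*16 + 15 (F) = 264224767
  264224767*16 + 15 (F) = 4227596287
Decimal = 4227596287

4227596287
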